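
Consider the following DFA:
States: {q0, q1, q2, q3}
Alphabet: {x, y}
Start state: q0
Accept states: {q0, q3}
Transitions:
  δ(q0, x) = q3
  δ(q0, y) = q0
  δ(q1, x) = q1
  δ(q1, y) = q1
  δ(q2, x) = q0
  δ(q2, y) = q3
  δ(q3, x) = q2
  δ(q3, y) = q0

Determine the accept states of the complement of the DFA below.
Complement accept states = All states \ Original accept states
= {q0, q1, q2, q3} \ {q0, q3}
{q1, q2}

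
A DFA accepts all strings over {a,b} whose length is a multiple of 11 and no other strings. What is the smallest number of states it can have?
By Myhill–Nerode, count the distinguishable equivalence classes: 11 classes — one per residue of the length mod 11; class i is distinguished from class j by any string of length (11 − i) mod 11.
11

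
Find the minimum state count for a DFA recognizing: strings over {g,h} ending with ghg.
By Myhill–Nerode, count the distinguishable equivalence classes: 4 classes — one per longest suffix of the input that is a prefix of 'ghg' (lengths 0 through 3); only the length-3 class is accepting.
4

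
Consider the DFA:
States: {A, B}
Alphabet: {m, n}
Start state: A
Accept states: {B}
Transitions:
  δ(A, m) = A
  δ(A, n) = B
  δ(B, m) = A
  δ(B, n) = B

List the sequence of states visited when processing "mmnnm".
read 'm': A → A
  read 'm': A → A
  read 'n': A → B
  read 'n': B → B
  read 'm': B → A
A -> A -> A -> B -> B -> A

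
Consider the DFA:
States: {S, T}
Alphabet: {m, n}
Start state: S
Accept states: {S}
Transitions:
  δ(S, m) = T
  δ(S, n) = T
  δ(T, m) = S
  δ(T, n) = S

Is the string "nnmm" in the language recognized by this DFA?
Processing string "nnmm":
  S --n--> T
  T --n--> S
  S --m--> T
  T --m--> S
Final state: S
Accept states: {S}
Yes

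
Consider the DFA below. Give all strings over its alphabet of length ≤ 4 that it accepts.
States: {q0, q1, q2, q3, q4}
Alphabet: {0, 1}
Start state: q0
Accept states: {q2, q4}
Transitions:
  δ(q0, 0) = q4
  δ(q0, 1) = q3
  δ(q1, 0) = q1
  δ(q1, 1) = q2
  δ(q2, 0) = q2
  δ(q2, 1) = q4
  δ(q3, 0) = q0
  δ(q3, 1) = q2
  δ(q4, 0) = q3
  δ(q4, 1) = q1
0, 11, 001, 011, 100, 110, 111, 0000, 0010, 0011, 0101, 0110, 0111, 1011, 1100, 1101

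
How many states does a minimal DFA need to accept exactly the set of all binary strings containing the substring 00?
By Myhill–Nerode, count the distinguishable equivalence classes: 3 classes — one per longest suffix of the input that is a prefix of '00' (lengths 0 through 1), plus an absorbing 'already seen 00' class.
3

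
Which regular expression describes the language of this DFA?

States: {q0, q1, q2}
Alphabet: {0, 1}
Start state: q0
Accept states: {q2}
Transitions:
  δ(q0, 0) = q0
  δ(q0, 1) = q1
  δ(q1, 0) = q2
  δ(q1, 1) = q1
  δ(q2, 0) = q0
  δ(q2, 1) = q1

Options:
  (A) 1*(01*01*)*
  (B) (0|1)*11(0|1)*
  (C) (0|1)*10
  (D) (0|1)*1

Check each option against the DFA on short strings; one disagreement eliminates an option:
  (A) 1*(01*01*)*: on ε the DFA stays in q0 and rejects (q0 ∉ Accept), but the regex matches it → eliminate
  (B) (0|1)*11(0|1)*: on '10' the DFA goes q0 → q1 → q2 and accepts (q2 ∈ Accept), but the regex does not match it → eliminate
  (C) (0|1)*10: agrees with the DFA on every string of length ≤ 6
  (D) (0|1)*1: on '1' the DFA goes q0 → q1 and rejects (q1 ∉ Accept), but the regex matches it → eliminate
Only (C) is consistent with the DFA.
(C) (0|1)*10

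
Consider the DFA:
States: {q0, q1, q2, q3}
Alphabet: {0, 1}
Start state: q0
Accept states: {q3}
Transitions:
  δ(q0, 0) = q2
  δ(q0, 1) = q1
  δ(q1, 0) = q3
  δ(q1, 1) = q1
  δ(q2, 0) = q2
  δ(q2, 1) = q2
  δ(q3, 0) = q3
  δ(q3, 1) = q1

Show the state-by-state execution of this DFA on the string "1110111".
read '1': q0 → q1
  read '1': q1 → q1
  read '1': q1 → q1
  read '0': q1 → q3
  read '1': q3 → q1
  read '1': q1 → q1
  read '1': q1 → q1
q0 -> q1 -> q1 -> q1 -> q3 -> q1 -> q1 -> q1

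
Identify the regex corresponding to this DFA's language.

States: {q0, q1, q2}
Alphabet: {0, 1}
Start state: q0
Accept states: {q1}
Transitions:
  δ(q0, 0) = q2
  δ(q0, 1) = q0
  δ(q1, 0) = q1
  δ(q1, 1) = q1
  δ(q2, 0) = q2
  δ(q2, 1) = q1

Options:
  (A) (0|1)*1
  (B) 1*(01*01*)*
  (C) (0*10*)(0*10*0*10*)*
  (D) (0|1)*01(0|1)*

Check each option against the DFA on short strings; one disagreement eliminates an option:
  (A) (0|1)*1: on '1' the DFA goes q0 → q0 and rejects (q0 ∉ Accept), but the regex matches it → eliminate
  (B) 1*(01*01*)*: on ε the DFA stays in q0 and rejects (q0 ∉ Accept), but the regex matches it → eliminate
  (C) (0*10*)(0*10*0*10*)*: on '1' the DFA goes q0 → q0 and rejects (q0 ∉ Accept), but the regex matches it → eliminate
  (D) (0|1)*01(0|1)*: agrees with the DFA on every string of length ≤ 6
Only (D) is consistent with the DFA.
(D) (0|1)*01(0|1)*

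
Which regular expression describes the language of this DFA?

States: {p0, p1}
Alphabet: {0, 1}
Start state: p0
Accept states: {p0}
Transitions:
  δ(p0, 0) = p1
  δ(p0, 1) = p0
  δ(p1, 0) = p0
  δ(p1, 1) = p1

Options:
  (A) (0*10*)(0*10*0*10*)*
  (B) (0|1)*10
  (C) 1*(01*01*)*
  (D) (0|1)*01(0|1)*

Check each option against the DFA on short strings; one disagreement eliminates an option:
  (A) (0*10*)(0*10*0*10*)*: on ε the DFA stays in p0 and accepts (p0 ∈ Accept), but the regex does not match it → eliminate
  (B) (0|1)*10: on ε the DFA stays in p0 and accepts (p0 ∈ Accept), but the regex does not match it → eliminate
  (C) 1*(01*01*)*: agrees with the DFA on every string of length ≤ 6
  (D) (0|1)*01(0|1)*: on ε the DFA stays in p0 and accepts (p0 ∈ Accept), but the regex does not match it → eliminate
Only (C) is consistent with the DFA.
(C) 1*(01*01*)*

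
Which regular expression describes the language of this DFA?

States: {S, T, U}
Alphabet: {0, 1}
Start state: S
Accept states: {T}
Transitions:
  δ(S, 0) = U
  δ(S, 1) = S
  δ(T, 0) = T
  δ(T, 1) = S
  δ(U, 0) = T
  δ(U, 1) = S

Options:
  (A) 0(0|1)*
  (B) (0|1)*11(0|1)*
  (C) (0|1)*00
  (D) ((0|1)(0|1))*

Check each option against the DFA on short strings; one disagreement eliminates an option:
  (A) 0(0|1)*: on '0' the DFA goes S → U and rejects (U ∉ Accept), but the regex matches it → eliminate
  (B) (0|1)*11(0|1)*: on '00' the DFA goes S → U → T and accepts (T ∈ Accept), but the regex does not match it → eliminate
  (C) (0|1)*00: agrees with the DFA on every string of length ≤ 6
  (D) ((0|1)(0|1))*: on ε the DFA stays in S and rejects (S ∉ Accept), but the regex matches it → eliminate
Only (C) is consistent with the DFA.
(C) (0|1)*00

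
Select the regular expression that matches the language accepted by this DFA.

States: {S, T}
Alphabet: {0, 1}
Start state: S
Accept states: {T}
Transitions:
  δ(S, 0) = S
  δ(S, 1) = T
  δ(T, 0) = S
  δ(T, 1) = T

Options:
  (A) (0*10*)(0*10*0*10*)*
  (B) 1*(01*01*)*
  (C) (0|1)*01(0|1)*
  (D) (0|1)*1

Check each option against the DFA on short strings; one disagreement eliminates an option:
  (A) (0*10*)(0*10*0*10*)*: on '10' the DFA goes S → T → S and rejects (S ∉ Accept), but the regex matches it → eliminate
  (B) 1*(01*01*)*: on ε the DFA stays in S and rejects (S ∉ Accept), but the regex matches it → eliminate
  (C) (0|1)*01(0|1)*: on '1' the DFA goes S → T and accepts (T ∈ Accept), but the regex does not match it → eliminate
  (D) (0|1)*1: agrees with the DFA on every string of length ≤ 6
Only (D) is consistent with the DFA.
(D) (0|1)*1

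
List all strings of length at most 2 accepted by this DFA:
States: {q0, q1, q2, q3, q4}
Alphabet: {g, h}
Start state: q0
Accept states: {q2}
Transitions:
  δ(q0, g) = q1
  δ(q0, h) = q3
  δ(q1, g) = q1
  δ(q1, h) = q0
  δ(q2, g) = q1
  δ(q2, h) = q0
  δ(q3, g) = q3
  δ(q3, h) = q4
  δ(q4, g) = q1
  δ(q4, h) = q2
None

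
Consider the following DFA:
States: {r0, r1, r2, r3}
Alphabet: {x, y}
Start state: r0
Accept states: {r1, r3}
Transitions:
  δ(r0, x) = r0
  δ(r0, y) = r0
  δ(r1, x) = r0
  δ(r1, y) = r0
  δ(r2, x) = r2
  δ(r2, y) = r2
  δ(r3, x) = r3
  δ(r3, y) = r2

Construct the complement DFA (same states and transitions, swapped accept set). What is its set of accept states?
Complement accept states = All states \ Original accept states
= {r0, r1, r2, r3} \ {r1, r3}
{r0, r2}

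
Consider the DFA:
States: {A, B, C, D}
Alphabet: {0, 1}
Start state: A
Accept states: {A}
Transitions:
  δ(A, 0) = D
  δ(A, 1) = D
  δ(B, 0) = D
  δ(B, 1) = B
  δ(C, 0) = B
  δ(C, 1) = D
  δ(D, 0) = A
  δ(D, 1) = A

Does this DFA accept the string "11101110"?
Processing string "11101110":
  A --1--> D
  D --1--> A
  A --1--> D
  D --0--> A
  A --1--> D
  D --1--> A
  A --1--> D
  D --0--> A
Final state: A
Accept states: {A}
Yes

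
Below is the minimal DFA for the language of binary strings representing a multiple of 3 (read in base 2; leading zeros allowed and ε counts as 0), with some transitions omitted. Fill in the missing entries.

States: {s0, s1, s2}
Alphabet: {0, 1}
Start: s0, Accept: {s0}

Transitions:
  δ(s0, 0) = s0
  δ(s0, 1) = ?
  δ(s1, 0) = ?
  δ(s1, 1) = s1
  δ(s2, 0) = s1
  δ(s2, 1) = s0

From the language and accept set, identify what each state tracks — s0: value ≡ 0 (mod 3); s1: value ≡ 2 (mod 3); s2: value ≡ 1 (mod 3).
Each missing δ(q, a) is the state matching the new tracked value after reading a.
δ(s0, 1) = s2; δ(s1, 0) = s2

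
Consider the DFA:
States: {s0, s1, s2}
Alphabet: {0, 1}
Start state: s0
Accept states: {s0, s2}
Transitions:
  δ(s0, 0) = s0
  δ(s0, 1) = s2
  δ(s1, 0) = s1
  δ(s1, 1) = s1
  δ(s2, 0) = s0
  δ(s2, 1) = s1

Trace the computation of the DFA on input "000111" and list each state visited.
read '0': s0 → s0
  read '0': s0 → s0
  read '0': s0 → s0
  read '1': s0 → s2
  read '1': s2 → s1
  read '1': s1 → s1
s0 -> s0 -> s0 -> s0 -> s2 -> s1 -> s1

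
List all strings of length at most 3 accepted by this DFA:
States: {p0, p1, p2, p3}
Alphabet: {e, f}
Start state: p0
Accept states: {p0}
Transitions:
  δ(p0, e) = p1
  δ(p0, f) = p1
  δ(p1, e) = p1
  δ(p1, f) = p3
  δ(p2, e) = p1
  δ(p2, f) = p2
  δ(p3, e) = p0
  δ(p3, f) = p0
ε, efe, eff, ffe, fff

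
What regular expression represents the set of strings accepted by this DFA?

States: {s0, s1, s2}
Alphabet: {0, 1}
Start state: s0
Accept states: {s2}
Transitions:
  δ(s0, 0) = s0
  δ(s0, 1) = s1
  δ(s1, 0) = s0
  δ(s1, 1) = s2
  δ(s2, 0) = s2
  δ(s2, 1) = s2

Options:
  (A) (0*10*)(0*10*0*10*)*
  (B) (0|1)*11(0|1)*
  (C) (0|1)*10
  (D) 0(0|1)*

Check each option against the DFA on short strings; one disagreement eliminates an option:
  (A) (0*10*)(0*10*0*10*)*: on '1' the DFA goes s0 → s1 and rejects (s1 ∉ Accept), but the regex matches it → eliminate
  (B) (0|1)*11(0|1)*: agrees with the DFA on every string of length ≤ 6
  (C) (0|1)*10: on '10' the DFA goes s0 → s1 → s0 and rejects (s0 ∉ Accept), but the regex matches it → eliminate
  (D) 0(0|1)*: on '0' the DFA goes s0 → s0 and rejects (s0 ∉ Accept), but the regex matches it → eliminate
Only (B) is consistent with the DFA.
(B) (0|1)*11(0|1)*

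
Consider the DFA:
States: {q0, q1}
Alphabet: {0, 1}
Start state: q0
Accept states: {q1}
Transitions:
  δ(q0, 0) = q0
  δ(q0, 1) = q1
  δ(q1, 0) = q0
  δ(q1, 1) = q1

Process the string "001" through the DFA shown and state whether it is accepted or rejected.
Processing string "001":
  q0 --0--> q0
  q0 --0--> q0
  q0 --1--> q1
Final state: q1
Accept states: {q1}
Yes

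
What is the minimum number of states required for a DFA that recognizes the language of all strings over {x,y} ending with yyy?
By Myhill–Nerode, count the distinguishable equivalence classes: 4 classes — one per longest suffix of the input that is a prefix of 'yyy' (lengths 0 through 3); only the length-3 class is accepting.
4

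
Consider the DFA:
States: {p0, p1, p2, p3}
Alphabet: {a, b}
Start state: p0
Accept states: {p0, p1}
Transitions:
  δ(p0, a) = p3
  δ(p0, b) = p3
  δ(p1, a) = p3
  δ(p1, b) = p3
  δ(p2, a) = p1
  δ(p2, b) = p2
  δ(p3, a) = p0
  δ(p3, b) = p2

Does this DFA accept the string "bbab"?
Processing string "bbab":
  p0 --b--> p3
  p3 --b--> p2
  p2 --a--> p1
  p1 --b--> p3
Final state: p3
Accept states: {p0, p1}
No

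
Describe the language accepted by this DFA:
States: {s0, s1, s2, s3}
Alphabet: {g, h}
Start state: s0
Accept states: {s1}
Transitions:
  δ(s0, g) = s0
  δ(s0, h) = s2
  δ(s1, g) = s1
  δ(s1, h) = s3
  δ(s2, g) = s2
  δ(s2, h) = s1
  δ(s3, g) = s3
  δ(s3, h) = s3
Testing a few strings:
  'hggg' → reject
  'ggh' → reject
  'g' → reject
  'h' → reject
State roles: s0=zero h's; s1=two h's; s2=one h; s3=≥ three h's (dead)
All strings over {g,h} containing exactly two h's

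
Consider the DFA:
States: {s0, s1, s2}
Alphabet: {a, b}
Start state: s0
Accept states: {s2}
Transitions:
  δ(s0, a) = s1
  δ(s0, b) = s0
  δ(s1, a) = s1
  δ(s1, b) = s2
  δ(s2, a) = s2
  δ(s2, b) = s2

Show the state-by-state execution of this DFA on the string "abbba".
read 'a': s0 → s1
  read 'b': s1 → s2
  read 'b': s2 → s2
  read 'b': s2 → s2
  read 'a': s2 → s2
s0 -> s1 -> s2 -> s2 -> s2 -> s2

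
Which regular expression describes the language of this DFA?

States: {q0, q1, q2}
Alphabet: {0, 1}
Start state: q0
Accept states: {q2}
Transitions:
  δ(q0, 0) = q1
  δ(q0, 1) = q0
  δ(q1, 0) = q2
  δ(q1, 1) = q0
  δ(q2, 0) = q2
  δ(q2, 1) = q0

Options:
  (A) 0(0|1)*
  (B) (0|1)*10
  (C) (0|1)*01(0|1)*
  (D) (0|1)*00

Check each option against the DFA on short strings; one disagreement eliminates an option:
  (A) 0(0|1)*: on '0' the DFA goes q0 → q1 and rejects (q1 ∉ Accept), but the regex matches it → eliminate
  (B) (0|1)*10: on '00' the DFA goes q0 → q1 → q2 and accepts (q2 ∈ Accept), but the regex does not match it → eliminate
  (C) (0|1)*01(0|1)*: on '00' the DFA goes q0 → q1 → q2 and accepts (q2 ∈ Accept), but the regex does not match it → eliminate
  (D) (0|1)*00: agrees with the DFA on every string of length ≤ 6
Only (D) is consistent with the DFA.
(D) (0|1)*00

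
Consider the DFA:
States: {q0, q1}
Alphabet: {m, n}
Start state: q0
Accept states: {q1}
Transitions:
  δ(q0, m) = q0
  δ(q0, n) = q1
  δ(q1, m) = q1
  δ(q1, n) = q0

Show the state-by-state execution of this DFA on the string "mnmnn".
read 'm': q0 → q0
  read 'n': q0 → q1
  read 'm': q1 → q1
  read 'n': q1 → q0
  read 'n': q0 → q1
q0 -> q0 -> q1 -> q1 -> q0 -> q1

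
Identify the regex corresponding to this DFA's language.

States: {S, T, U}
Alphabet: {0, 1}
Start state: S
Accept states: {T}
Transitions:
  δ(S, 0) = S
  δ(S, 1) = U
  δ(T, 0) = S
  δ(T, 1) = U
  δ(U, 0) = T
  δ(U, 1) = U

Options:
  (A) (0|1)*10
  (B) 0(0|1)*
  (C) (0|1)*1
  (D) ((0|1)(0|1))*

Check each option against the DFA on short strings; one disagreement eliminates an option:
  (A) (0|1)*10: agrees with the DFA on every string of length ≤ 6
  (B) 0(0|1)*: on '0' the DFA goes S → S and rejects (S ∉ Accept), but the regex matches it → eliminate
  (C) (0|1)*1: on '1' the DFA goes S → U and rejects (U ∉ Accept), but the regex matches it → eliminate
  (D) ((0|1)(0|1))*: on ε the DFA stays in S and rejects (S ∉ Accept), but the regex matches it → eliminate
Only (A) is consistent with the DFA.
(A) (0|1)*10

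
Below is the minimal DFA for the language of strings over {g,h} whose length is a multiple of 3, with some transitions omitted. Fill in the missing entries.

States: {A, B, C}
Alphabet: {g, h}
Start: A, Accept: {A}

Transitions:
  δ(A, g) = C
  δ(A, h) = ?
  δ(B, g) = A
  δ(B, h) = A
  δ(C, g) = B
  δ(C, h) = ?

From the language and accept set, identify what each state tracks — A: length ≡ 0 (mod 3); B: length ≡ 2 (mod 3); C: length ≡ 1 (mod 3).
Each missing δ(q, a) is the state matching the new tracked value after reading a.
δ(A, h) = C; δ(C, h) = B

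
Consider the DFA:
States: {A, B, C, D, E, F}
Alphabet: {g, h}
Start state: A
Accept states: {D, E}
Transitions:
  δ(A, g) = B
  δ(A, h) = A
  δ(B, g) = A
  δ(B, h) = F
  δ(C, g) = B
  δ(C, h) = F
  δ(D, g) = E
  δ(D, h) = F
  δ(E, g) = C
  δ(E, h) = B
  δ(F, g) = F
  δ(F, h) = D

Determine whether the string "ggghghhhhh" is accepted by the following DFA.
Processing string "ggghghhhhh":
  A --g--> B
  B --g--> A
  A --g--> B
  B --h--> F
  F --g--> F
  F --h--> D
  D --h--> F
  F --h--> D
  D --h--> F
  F --h--> D
Final state: D
Accept states: {D, E}
Yes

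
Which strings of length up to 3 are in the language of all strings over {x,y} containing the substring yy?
yy, xyy, yyx, yyy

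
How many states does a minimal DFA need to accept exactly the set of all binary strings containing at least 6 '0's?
By Myhill–Nerode, count the distinguishable equivalence classes: 7 classes — having seen 0, 1, …, 5, or ≥6 copies of '0'; any two classes i < j (j ≤ 6) are distinguished by the string 0^(6−j), which takes class j to 6 copies (accepted) but leaves class i below 6 (rejected).
7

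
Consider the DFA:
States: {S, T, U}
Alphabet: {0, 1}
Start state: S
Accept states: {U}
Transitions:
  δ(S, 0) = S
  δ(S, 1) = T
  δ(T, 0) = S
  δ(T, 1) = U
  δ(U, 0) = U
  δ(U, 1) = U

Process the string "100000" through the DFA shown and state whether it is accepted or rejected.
Processing string "100000":
  S --1--> T
  T --0--> S
  S --0--> S
  S --0--> S
  S --0--> S
  S --0--> S
Final state: S
Accept states: {U}
No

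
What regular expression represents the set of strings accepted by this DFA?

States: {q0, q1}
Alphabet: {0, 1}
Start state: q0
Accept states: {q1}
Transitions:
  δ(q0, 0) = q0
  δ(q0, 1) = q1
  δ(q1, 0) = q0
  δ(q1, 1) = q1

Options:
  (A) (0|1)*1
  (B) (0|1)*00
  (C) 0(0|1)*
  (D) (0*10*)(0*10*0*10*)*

Check each option against the DFA on short strings; one disagreement eliminates an option:
  (A) (0|1)*1: agrees with the DFA on every string of length ≤ 6
  (B) (0|1)*00: on '1' the DFA goes q0 → q1 and accepts (q1 ∈ Accept), but the regex does not match it → eliminate
  (C) 0(0|1)*: on '0' the DFA goes q0 → q0 and rejects (q0 ∉ Accept), but the regex matches it → eliminate
  (D) (0*10*)(0*10*0*10*)*: on '10' the DFA goes q0 → q1 → q0 and rejects (q0 ∉ Accept), but the regex matches it → eliminate
Only (A) is consistent with the DFA.
(A) (0|1)*1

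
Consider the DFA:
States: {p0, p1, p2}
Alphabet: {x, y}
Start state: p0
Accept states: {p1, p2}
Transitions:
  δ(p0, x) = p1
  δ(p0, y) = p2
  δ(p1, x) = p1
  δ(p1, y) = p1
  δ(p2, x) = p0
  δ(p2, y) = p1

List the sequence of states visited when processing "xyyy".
read 'x': p0 → p1
  read 'y': p1 → p1
  read 'y': p1 → p1
  read 'y': p1 → p1
p0 -> p1 -> p1 -> p1 -> p1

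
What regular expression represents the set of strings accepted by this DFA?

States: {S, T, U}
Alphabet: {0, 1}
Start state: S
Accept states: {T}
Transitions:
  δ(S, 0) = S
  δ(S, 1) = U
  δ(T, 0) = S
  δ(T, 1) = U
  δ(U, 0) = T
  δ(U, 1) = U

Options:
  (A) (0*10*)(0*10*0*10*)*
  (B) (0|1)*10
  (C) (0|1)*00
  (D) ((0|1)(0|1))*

Check each option against the DFA on short strings; one disagreement eliminates an option:
  (A) (0*10*)(0*10*0*10*)*: on '1' the DFA goes S → U and rejects (U ∉ Accept), but the regex matches it → eliminate
  (B) (0|1)*10: agrees with the DFA on every string of length ≤ 6
  (C) (0|1)*00: on '00' the DFA goes S → S → S and rejects (S ∉ Accept), but the regex matches it → eliminate
  (D) ((0|1)(0|1))*: on ε the DFA stays in S and rejects (S ∉ Accept), but the regex matches it → eliminate
Only (B) is consistent with the DFA.
(B) (0|1)*10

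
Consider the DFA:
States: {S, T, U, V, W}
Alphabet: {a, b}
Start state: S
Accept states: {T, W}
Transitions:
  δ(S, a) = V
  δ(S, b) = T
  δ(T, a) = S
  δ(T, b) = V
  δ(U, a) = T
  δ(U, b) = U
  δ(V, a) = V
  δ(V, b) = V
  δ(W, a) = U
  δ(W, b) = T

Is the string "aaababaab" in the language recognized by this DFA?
Processing string "aaababaab":
  S --a--> V
  V --a--> V
  V --a--> V
  V --b--> V
  V --a--> V
  V --b--> V
  V --a--> V
  V --a--> V
  V --b--> V
Final state: V
Accept states: {T, W}
No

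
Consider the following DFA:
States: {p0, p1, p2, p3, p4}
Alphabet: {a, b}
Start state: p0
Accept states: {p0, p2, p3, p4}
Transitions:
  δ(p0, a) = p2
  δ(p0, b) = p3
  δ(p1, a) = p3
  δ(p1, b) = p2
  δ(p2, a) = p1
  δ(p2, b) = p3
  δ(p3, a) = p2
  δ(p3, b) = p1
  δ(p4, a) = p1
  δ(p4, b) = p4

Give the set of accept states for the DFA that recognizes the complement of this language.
Complement accept states = All states \ Original accept states
= {p0, p1, p2, p3, p4} \ {p0, p2, p3, p4}
{p1}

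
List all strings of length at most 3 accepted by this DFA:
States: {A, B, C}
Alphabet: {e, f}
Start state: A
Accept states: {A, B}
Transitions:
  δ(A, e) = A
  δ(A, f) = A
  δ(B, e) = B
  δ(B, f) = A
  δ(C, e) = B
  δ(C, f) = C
ε, e, f, ee, ef, fe, ff, eee, eef, efe, eff, fee, fef, ffe, fff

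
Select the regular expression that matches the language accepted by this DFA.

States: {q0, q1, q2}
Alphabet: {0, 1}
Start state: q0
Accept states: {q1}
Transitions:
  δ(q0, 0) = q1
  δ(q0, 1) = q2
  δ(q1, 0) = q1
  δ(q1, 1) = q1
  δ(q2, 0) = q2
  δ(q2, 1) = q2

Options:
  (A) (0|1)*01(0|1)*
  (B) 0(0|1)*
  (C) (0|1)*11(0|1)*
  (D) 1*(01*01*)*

Check each option against the DFA on short strings; one disagreement eliminates an option:
  (A) (0|1)*01(0|1)*: on '0' the DFA goes q0 → q1 and accepts (q1 ∈ Accept), but the regex does not match it → eliminate
  (B) 0(0|1)*: agrees with the DFA on every string of length ≤ 6
  (C) (0|1)*11(0|1)*: on '0' the DFA goes q0 → q1 and accepts (q1 ∈ Accept), but the regex does not match it → eliminate
  (D) 1*(01*01*)*: on ε the DFA stays in q0 and rejects (q0 ∉ Accept), but the regex matches it → eliminate
Only (B) is consistent with the DFA.
(B) 0(0|1)*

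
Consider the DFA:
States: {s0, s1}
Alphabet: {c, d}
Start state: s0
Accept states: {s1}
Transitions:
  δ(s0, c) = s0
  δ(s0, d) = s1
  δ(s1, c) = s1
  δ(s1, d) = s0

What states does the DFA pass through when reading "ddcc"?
read 'd': s0 → s1
  read 'd': s1 → s0
  read 'c': s0 → s0
  read 'c': s0 → s0
s0 -> s1 -> s0 -> s0 -> s0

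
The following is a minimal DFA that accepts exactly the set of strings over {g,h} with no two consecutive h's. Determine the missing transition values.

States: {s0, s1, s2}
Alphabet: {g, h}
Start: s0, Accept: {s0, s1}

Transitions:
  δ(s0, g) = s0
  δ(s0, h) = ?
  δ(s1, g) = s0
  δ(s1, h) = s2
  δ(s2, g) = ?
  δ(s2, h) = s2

From the language and accept set, identify what each state tracks — s0: last symbol not h (ok); s1: last symbol h (ok); s2: saw hh (dead).
Each missing δ(q, a) is the state matching the new tracked value after reading a.
δ(s0, h) = s1; δ(s2, g) = s2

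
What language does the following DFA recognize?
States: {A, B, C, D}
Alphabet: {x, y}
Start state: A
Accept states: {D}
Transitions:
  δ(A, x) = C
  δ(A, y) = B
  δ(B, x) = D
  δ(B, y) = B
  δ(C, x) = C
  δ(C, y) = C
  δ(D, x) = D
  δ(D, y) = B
Testing a few strings:
  'yy' → reject
  'yx' → accept
  'y' → reject
  'xxxy' → reject
State roles: A=no input read; B=started with y, last symbol y; C=started with x (dead); D=started with y, last symbol x
All strings over {x,y} that start with y and end with x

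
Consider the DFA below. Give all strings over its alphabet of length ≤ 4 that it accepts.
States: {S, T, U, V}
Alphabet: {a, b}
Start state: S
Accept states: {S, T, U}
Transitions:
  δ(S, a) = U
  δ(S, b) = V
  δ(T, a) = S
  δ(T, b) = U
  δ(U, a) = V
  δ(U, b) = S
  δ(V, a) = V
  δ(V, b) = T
ε, a, ab, bb, aab, aba, bab, bba, bbb, aaab, aaba, aabb, abab, abbb, baab, baba, babb, bbaa, bbbb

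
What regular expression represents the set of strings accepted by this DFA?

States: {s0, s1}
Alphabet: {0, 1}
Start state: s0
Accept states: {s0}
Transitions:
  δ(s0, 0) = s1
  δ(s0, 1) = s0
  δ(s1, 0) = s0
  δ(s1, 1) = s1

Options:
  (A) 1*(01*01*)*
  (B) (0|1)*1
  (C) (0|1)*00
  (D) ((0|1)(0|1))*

Check each option against the DFA on short strings; one disagreement eliminates an option:
  (A) 1*(01*01*)*: agrees with the DFA on every string of length ≤ 6
  (B) (0|1)*1: on ε the DFA stays in s0 and accepts (s0 ∈ Accept), but the regex does not match it → eliminate
  (C) (0|1)*00: on ε the DFA stays in s0 and accepts (s0 ∈ Accept), but the regex does not match it → eliminate
  (D) ((0|1)(0|1))*: on '1' the DFA goes s0 → s0 and accepts (s0 ∈ Accept), but the regex does not match it → eliminate
Only (A) is consistent with the DFA.
(A) 1*(01*01*)*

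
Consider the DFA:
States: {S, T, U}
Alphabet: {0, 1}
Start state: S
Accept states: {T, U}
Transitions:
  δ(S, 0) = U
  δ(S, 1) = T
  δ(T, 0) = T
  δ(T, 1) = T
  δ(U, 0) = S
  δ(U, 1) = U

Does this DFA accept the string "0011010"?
Processing string "0011010":
  S --0--> U
  U --0--> S
  S --1--> T
  T --1--> T
  T --0--> T
  T --1--> T
  T --0--> T
Final state: T
Accept states: {T, U}
Yes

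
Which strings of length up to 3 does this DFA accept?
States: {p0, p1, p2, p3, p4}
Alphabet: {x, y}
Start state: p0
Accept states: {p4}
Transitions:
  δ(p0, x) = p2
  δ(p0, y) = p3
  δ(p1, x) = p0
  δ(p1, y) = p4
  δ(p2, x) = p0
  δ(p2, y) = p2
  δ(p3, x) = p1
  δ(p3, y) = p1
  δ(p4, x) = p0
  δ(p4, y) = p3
yxy, yyy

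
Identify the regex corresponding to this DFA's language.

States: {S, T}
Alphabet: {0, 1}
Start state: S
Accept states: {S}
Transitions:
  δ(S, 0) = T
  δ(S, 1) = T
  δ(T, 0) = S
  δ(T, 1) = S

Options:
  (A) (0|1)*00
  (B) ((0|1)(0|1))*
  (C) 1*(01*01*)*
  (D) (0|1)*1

Check each option against the DFA on short strings; one disagreement eliminates an option:
  (A) (0|1)*00: on ε the DFA stays in S and accepts (S ∈ Accept), but the regex does not match it → eliminate
  (B) ((0|1)(0|1))*: agrees with the DFA on every string of length ≤ 6
  (C) 1*(01*01*)*: on '1' the DFA goes S → T and rejects (T ∉ Accept), but the regex matches it → eliminate
  (D) (0|1)*1: on ε the DFA stays in S and accepts (S ∈ Accept), but the regex does not match it → eliminate
Only (B) is consistent with the DFA.
(B) ((0|1)(0|1))*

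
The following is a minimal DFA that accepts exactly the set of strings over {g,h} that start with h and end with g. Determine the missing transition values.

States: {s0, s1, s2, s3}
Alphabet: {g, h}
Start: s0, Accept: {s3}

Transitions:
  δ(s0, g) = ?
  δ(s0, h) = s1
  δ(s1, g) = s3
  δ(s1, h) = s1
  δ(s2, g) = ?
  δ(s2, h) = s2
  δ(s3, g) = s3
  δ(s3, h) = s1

From the language and accept set, identify what each state tracks — s0: no input read; s1: started with h, last symbol h; s2: started with g (dead); s3: started with h, last symbol g.
Each missing δ(q, a) is the state matching the new tracked value after reading a.
δ(s0, g) = s2; δ(s2, g) = s2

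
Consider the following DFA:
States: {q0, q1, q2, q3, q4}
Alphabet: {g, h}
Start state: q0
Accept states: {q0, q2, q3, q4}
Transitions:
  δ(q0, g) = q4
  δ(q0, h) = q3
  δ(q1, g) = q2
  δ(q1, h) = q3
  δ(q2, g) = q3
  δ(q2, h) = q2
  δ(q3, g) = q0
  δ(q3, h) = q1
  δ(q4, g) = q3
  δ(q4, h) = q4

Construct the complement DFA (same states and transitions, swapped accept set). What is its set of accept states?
Complement accept states = All states \ Original accept states
= {q0, q1, q2, q3, q4} \ {q0, q2, q3, q4}
{q1}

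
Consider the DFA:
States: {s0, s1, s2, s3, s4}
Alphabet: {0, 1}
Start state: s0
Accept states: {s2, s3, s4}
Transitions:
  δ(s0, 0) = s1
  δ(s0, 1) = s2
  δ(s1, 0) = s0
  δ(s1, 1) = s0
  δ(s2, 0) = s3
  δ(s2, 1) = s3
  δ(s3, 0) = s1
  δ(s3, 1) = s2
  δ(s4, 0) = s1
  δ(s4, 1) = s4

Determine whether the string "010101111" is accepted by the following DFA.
Processing string "010101111":
  s0 --0--> s1
  s1 --1--> s0
  s0 --0--> s1
  s1 --1--> s0
  s0 --0--> s1
  s1 --1--> s0
  s0 --1--> s2
  s2 --1--> s3
  s3 --1--> s2
Final state: s2
Accept states: {s2, s3, s4}
Yes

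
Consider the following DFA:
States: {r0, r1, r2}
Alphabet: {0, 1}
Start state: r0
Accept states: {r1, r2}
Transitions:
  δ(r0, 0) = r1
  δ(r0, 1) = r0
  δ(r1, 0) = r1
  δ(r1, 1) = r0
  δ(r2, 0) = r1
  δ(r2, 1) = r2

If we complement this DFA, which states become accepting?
Complement accept states = All states \ Original accept states
= {r0, r1, r2} \ {r1, r2}
{r0}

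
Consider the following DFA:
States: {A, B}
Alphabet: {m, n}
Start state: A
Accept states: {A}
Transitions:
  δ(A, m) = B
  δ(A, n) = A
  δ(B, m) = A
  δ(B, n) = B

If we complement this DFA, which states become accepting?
Complement accept states = All states \ Original accept states
= {A, B} \ {A}
{B}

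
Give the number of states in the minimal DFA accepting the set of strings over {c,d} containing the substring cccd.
By Myhill–Nerode, count the distinguishable equivalence classes: 5 classes — one per longest suffix of the input that is a prefix of 'cccd' (lengths 0 through 3), plus an absorbing 'already seen cccd' class.
5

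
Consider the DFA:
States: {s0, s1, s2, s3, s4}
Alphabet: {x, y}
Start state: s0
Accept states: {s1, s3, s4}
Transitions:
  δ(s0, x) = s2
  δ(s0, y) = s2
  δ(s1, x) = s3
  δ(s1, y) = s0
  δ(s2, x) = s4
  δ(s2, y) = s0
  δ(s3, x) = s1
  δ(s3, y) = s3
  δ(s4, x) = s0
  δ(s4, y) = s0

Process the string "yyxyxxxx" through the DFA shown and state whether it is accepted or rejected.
Processing string "yyxyxxxx":
  s0 --y--> s2
  s2 --y--> s0
  s0 --x--> s2
  s2 --y--> s0
  s0 --x--> s2
  s2 --x--> s4
  s4 --x--> s0
  s0 --x--> s2
Final state: s2
Accept states: {s1, s3, s4}
No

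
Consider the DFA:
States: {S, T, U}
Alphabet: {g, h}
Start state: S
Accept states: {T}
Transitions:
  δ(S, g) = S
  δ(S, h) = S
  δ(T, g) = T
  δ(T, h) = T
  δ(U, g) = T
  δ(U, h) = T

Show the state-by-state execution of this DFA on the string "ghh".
read 'g': S → S
  read 'h': S → S
  read 'h': S → S
S -> S -> S -> S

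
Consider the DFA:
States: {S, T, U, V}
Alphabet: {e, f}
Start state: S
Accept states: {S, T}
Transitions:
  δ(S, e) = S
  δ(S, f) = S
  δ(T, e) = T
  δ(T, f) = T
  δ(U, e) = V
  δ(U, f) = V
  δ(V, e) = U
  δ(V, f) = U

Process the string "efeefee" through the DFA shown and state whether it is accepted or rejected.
Processing string "efeefee":
  S --e--> S
  S --f--> S
  S --e--> S
  S --e--> S
  S --f--> S
  S --e--> S
  S --e--> S
Final state: S
Accept states: {S, T}
Yes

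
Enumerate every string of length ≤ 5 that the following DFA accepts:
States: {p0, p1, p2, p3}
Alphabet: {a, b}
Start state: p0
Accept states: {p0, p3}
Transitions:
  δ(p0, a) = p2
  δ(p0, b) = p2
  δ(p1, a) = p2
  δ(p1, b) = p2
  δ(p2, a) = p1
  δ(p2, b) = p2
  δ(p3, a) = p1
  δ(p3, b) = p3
ε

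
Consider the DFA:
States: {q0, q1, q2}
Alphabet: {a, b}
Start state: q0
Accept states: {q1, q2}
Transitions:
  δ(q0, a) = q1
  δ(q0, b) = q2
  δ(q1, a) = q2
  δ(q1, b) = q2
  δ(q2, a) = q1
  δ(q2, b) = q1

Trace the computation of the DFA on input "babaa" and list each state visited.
read 'b': q0 → q2
  read 'a': q2 → q1
  read 'b': q1 → q2
  read 'a': q2 → q1
  read 'a': q1 → q2
q0 -> q2 -> q1 -> q2 -> q1 -> q2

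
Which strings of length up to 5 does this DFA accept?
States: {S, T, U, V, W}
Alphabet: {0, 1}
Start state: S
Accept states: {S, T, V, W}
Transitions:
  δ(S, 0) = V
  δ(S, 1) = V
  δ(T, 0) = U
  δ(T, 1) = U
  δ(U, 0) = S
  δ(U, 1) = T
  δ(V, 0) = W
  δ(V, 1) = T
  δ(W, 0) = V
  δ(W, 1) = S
ε, 0, 1, 00, 01, 10, 11, 000, 001, 100, 101, 0000, 0001, 0010, 0011, 0100, 0101, 0110, 0111, 1000, 1001, 1010, 1011, 1100, 1101, 1110, 1111, 00000, 00001, 00100, 00101, 00110, 00111, 01000, 01001, 01100, 01101, 10000, 10001, 10100, 10101, 10110, 10111, 11000, 11001, 11100, 11101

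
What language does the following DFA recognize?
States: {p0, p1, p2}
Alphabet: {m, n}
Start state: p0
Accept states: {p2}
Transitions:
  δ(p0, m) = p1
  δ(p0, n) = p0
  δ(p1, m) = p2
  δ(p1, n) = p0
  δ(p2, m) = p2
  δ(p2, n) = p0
Testing a few strings:
  'mn' → reject
  'mmn' → reject
  'mmm' → accept
  'n' → reject
State roles: p0=last symbol not m; p1=one trailing m; p2=two trailing m's
All strings over {m,n} ending with mm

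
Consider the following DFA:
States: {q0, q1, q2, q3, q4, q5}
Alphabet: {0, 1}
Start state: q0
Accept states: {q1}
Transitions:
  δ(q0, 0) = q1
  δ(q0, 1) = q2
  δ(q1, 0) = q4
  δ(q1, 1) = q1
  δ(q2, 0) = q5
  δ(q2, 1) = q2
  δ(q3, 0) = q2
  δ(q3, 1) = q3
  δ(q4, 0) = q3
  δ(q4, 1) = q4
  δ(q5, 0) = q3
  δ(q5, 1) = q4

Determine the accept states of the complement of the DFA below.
Complement accept states = All states \ Original accept states
= {q0, q1, q2, q3, q4, q5} \ {q1}
{q0, q2, q3, q4, q5}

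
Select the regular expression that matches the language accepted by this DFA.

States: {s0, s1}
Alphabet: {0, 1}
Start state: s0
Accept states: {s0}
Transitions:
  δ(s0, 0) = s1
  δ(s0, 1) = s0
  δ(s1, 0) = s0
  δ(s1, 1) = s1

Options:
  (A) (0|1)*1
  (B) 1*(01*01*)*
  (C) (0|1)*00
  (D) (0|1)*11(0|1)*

Check each option against the DFA on short strings; one disagreement eliminates an option:
  (A) (0|1)*1: on ε the DFA stays in s0 and accepts (s0 ∈ Accept), but the regex does not match it → eliminate
  (B) 1*(01*01*)*: agrees with the DFA on every string of length ≤ 6
  (C) (0|1)*00: on ε the DFA stays in s0 and accepts (s0 ∈ Accept), but the regex does not match it → eliminate
  (D) (0|1)*11(0|1)*: on ε the DFA stays in s0 and accepts (s0 ∈ Accept), but the regex does not match it → eliminate
Only (B) is consistent with the DFA.
(B) 1*(01*01*)*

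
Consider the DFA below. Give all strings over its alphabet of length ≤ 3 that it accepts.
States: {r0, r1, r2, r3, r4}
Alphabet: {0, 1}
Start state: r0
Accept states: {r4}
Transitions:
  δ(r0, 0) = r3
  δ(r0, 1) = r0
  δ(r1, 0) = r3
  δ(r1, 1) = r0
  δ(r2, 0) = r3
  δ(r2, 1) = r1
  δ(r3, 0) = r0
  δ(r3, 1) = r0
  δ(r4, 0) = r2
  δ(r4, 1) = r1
None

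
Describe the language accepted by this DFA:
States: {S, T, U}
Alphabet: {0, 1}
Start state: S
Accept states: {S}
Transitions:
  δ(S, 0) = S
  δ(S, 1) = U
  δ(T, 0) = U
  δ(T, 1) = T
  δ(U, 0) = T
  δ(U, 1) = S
Testing a few strings:
  '0' → accept
  '0100' → reject
  '10' → reject
  '1010' → reject
State roles: S=value ≡ 0 (mod 3); T=value ≡ 2 (mod 3); U=value ≡ 1 (mod 3)
All binary strings representing a multiple of 3 (read in base 2; leading zeros allowed and ε counts as 0)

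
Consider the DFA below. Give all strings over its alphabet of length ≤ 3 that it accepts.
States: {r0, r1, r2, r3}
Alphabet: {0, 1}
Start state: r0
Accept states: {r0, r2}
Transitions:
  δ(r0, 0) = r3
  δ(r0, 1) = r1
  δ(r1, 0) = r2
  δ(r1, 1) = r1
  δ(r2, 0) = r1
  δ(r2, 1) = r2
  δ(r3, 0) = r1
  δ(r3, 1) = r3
ε, 10, 000, 101, 110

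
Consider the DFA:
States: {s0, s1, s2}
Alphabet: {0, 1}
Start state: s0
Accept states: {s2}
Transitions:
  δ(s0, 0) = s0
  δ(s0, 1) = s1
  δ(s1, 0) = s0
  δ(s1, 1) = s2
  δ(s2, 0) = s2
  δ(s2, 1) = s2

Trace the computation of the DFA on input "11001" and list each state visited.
read '1': s0 → s1
  read '1': s1 → s2
  read '0': s2 → s2
  read '0': s2 → s2
  read '1': s2 → s2
s0 -> s1 -> s2 -> s2 -> s2 -> s2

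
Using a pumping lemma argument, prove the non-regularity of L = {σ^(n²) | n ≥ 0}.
Assume L is regular with pumping length p. Idea: pumping adds a fixed amount, but gaps between consecutive squares grow.
Choose s = σ^(p²) (length p² ≥ p). By the pumping lemma, s = xyz with |xy| ≤ p, |y| > 0, so |y| = k with 1 ≤ k ≤ p. Then |xy²z| = p²+k. Since p² < p²+k ≤ p²+p < (p+1)², the length p²+k lies strictly between consecutive squares, so it is not a perfect square and xy²z ∉ L.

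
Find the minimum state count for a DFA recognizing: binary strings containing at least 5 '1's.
By Myhill–Nerode, count the distinguishable equivalence classes: 6 classes — having seen 0, 1, …, 4, or ≥5 copies of '1'; any two classes i < j (j ≤ 5) are distinguished by the string 1^(5−j), which takes class j to 5 copies (accepted) but leaves class i below 5 (rejected).
6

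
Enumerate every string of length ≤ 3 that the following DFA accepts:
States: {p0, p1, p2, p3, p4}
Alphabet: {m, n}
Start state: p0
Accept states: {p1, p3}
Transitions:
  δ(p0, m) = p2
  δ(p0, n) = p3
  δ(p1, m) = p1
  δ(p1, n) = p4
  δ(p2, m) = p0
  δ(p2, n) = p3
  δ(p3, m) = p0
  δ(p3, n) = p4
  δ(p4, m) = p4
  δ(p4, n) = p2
n, mn, mmn, nmn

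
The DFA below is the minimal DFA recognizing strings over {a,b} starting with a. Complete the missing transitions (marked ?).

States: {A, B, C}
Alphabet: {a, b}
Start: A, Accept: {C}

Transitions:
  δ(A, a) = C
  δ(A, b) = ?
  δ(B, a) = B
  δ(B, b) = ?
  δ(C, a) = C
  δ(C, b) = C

From the language and accept set, identify what each state tracks — A: no input read; B: started with b (dead); C: started with a.
Each missing δ(q, a) is the state matching the new tracked value after reading a.
δ(A, b) = B; δ(B, b) = B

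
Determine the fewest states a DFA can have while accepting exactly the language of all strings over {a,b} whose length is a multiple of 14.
By Myhill–Nerode, count the distinguishable equivalence classes: 14 classes — one per residue of the length mod 14; class i is distinguished from class j by any string of length (14 − i) mod 14.
14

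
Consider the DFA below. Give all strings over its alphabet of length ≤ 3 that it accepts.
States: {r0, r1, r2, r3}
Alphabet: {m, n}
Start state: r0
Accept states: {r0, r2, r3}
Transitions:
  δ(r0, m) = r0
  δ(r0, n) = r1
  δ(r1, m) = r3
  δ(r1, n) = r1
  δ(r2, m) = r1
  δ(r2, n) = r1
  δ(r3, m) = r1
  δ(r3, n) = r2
ε, m, mm, nm, mmm, mnm, nmn, nnm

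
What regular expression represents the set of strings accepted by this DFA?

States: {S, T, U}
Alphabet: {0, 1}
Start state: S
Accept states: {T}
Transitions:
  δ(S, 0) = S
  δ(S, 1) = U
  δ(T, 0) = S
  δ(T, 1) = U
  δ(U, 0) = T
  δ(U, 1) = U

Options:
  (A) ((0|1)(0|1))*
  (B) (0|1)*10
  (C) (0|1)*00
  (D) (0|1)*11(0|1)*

Check each option against the DFA on short strings; one disagreement eliminates an option:
  (A) ((0|1)(0|1))*: on ε the DFA stays in S and rejects (S ∉ Accept), but the regex matches it → eliminate
  (B) (0|1)*10: agrees with the DFA on every string of length ≤ 6
  (C) (0|1)*00: on '00' the DFA goes S → S → S and rejects (S ∉ Accept), but the regex matches it → eliminate
  (D) (0|1)*11(0|1)*: on '10' the DFA goes S → U → T and accepts (T ∈ Accept), but the regex does not match it → eliminate
Only (B) is consistent with the DFA.
(B) (0|1)*10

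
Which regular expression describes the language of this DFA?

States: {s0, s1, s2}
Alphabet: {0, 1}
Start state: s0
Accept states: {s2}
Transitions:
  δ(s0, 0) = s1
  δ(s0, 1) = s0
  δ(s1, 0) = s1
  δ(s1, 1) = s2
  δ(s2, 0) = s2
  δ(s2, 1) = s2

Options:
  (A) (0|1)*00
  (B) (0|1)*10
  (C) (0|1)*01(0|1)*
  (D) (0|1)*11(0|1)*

Check each option against the DFA on short strings; one disagreement eliminates an option:
  (A) (0|1)*00: on '00' the DFA goes s0 → s1 → s1 and rejects (s1 ∉ Accept), but the regex matches it → eliminate
  (B) (0|1)*10: on '01' the DFA goes s0 → s1 → s2 and accepts (s2 ∈ Accept), but the regex does not match it → eliminate
  (C) (0|1)*01(0|1)*: agrees with the DFA on every string of length ≤ 6
  (D) (0|1)*11(0|1)*: on '01' the DFA goes s0 → s1 → s2 and accepts (s2 ∈ Accept), but the regex does not match it → eliminate
Only (C) is consistent with the DFA.
(C) (0|1)*01(0|1)*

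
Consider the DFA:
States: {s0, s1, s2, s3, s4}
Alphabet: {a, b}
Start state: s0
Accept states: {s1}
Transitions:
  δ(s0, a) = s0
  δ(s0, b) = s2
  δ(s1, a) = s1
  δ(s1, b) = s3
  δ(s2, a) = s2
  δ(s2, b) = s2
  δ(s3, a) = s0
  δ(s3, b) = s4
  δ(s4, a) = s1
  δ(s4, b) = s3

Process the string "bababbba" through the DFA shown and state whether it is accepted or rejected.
Processing string "bababbba":
  s0 --b--> s2
  s2 --a--> s2
  s2 --b--> s2
  s2 --a--> s2
  s2 --b--> s2
  s2 --b--> s2
  s2 --b--> s2
  s2 --a--> s2
Final state: s2
Accept states: {s1}
No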